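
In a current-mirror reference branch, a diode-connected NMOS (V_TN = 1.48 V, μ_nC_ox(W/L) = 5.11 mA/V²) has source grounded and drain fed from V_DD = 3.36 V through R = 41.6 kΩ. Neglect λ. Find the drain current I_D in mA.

With gate tied to drain, V_GS = V_DS ≥ V_GS − V_TN, so the device is in saturation.
KCL at the drain: ½ k_n (V_GS − V_TN)² = (V_DD − V_GS)/R.
Let x = V_GS − 1.48. Then 106 x² + x − 1.88 = 0, giving x = 0.128 V (positive root), so V_GS = 1.61 V.
I_D = (V_DD − V_GS)/R = (3.36 − 1.61) / 41.6 = 0.0421 mA.

I_D = 0.0421 mA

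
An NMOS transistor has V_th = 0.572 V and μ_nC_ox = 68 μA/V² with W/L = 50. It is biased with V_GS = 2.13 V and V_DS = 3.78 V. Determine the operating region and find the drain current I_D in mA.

Saturation; I_D = 4.13 mA

k_n = μ_nC_ox · (W/L) = 3.4 mA/V².
V_ov = V_GS − V_th = 2.13 − 0.572 = 1.56 V.
Since V_DS = 3.78 V ≥ V_ov = 1.56 V, the device is in saturation.
I_D = ½ k_n V_ov² = 0.5 × 3.4 × 1.56² = 4.13 mA.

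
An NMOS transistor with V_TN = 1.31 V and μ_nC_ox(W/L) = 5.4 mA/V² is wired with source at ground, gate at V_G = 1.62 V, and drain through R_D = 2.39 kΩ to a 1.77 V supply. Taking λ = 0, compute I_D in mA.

V_GS = V_G = 1.62 V, so V_ov = 1.62 − 1.31 = 0.31 V.
Assume saturation: I_D = ½ k_n V_ov² = 0.5 × 5.4 × 0.31² = 0.259 mA, giving V_DS = V_DD − I_D R_D = 1.77 − 0.259 × 2.39 = 1.15 V.
V_DS = 1.15 V ≥ V_ov = 0.31 V, confirming saturation.

I_D = 0.259 mA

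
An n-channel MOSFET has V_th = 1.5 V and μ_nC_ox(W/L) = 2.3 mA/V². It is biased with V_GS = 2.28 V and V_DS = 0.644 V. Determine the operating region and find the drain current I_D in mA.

V_ov = V_GS − V_th = 2.28 − 1.5 = 0.78 V.
Since V_DS = 0.644 V < V_ov = 0.78 V, the device is in the triode region.
I_D = k_n [V_ov · V_DS − ½ V_DS²] = 2.3 × [0.78 × 0.644 − 0.5 × 0.644²] = 0.678 mA.

Triode; I_D = 0.678 mA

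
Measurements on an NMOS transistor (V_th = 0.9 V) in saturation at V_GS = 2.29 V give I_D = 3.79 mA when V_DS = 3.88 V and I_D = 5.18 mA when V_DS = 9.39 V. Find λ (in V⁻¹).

λ = 0.0897 V⁻¹

With V_GS fixed, I_D ∝ (1 + λ V_DS) in saturation, so I_D2/I_D1 = (1 + λ V_DS2)/(1 + λ V_DS1).
5.18/3.79 = 1.367 = (1 + 9.39 λ)/(1 + 3.88 λ).
Solving: λ (I_D1 V_DS2 − I_D2 V_DS1) = I_D2 − I_D1, so λ = (5.18 − 3.79) / (3.79 × 9.39 − 5.18 × 3.88) = 1.39 / 15.5 = 0.0897 V⁻¹.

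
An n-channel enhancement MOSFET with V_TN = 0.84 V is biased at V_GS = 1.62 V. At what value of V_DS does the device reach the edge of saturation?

V_DS,sat = 0.780 V

The boundary between triode and saturation is V_DS = V_GS − V_TN = V_ov.
V_ov = 1.62 − 0.84 = 0.78 V.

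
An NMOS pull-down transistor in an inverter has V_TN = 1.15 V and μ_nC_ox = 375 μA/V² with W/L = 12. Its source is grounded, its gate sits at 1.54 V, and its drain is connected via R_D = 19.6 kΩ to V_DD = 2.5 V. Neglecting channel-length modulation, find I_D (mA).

V_GS = V_G = 1.54 V, so V_ov = 1.54 − 1.15 = 0.39 V.
k_n = μ_nC_ox · (W/L) = 4.5 mA/V².
Assume saturation: I_D = ½ k_n V_ov² = 0.5 × 4.5 × 0.39² = 0.342 mA, giving V_DS = V_DD − I_D R_D = 2.5 − 0.342 × 19.6 = -4.21 V.
But -4.21 V < V_ov = 0.39 V, so the device is actually in triode.
In triode I_D = k_n[V_ov V_DS − ½ V_DS²] and I_D = (V_DD − V_DS)/R_D. Equating: 44.1 V_DS² − 35.4 V_DS + 2.5 = 0, giving V_DS = 0.0783 V (the root below V_ov).
I_D = (2.5 − 0.0783) / 19.6 = 0.124 mA.

I_D = 0.124 mA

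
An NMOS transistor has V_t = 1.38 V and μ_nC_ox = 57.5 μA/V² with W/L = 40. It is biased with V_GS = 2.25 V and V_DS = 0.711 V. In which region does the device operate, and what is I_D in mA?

Triode; I_D = 0.841 mA

k_n = μ_nC_ox · (W/L) = 2.3 mA/V².
V_ov = V_GS − V_t = 2.25 − 1.38 = 0.87 V.
Since V_DS = 0.711 V < V_ov = 0.87 V, the device is in the triode region.
I_D = k_n [V_ov · V_DS − ½ V_DS²] = 2.3 × [0.87 × 0.711 − 0.5 × 0.711²] = 0.841 mA.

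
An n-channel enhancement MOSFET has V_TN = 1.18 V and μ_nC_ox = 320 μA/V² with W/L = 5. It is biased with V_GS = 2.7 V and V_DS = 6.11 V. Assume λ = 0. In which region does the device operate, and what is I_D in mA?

Saturation; I_D = 1.85 mA

k_n = μ_nC_ox · (W/L) = 1.6 mA/V².
V_ov = V_GS − V_TN = 2.7 − 1.18 = 1.52 V.
Since V_DS = 6.11 V ≥ V_ov = 1.52 V, the device is in saturation.
I_D = ½ k_n V_ov² = 0.5 × 1.6 × 1.52² = 1.85 mA.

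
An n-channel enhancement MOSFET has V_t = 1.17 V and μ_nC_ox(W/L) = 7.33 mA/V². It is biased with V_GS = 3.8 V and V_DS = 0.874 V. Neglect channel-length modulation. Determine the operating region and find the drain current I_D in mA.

V_ov = V_GS − V_t = 3.8 − 1.17 = 2.63 V.
Since V_DS = 0.874 V < V_ov = 2.63 V, the device is in the triode region.
I_D = k_n [V_ov · V_DS − ½ V_DS²] = 7.33 × [2.63 × 0.874 − 0.5 × 0.874²] = 14 mA.

Triode; I_D = 14.0 mA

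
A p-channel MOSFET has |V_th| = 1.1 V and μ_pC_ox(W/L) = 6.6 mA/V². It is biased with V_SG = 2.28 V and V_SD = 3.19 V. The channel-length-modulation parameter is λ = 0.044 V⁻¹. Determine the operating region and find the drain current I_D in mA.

Saturation; I_D = 5.24 mA

V_ov = V_SG − |V_th| = 2.28 − 1.1 = 1.18 V.
Since V_SD = 3.19 V ≥ V_ov = 1.18 V, the device is in saturation.
I_D = ½ k_p V_ov² (1 + λ V_SD) = 0.5 × 6.6 × 1.18² × (1 + 0.044 × 3.19) = 5.24 mA.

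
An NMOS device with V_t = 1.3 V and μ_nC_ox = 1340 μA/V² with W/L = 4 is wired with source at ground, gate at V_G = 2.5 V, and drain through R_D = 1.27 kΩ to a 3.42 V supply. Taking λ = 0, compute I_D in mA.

I_D = 2.34 mA

V_GS = V_G = 2.5 V, so V_ov = 2.5 − 1.3 = 1.2 V.
k_n = μ_nC_ox · (W/L) = 5.36 mA/V².
Assume saturation: I_D = ½ k_n V_ov² = 0.5 × 5.36 × 1.2² = 3.86 mA, giving V_DS = V_DD − I_D R_D = 3.42 − 3.86 × 1.27 = -1.48 V.
But -1.48 V < V_ov = 1.2 V, so the device is actually in triode.
In triode I_D = k_n[V_ov V_DS − ½ V_DS²] and I_D = (V_DD − V_DS)/R_D. Equating: 3.4 V_DS² − 9.169 V_DS + 3.42 = 0, giving V_DS = 0.447 V (the root below V_ov).
I_D = (3.42 − 0.447) / 1.27 = 2.34 mA.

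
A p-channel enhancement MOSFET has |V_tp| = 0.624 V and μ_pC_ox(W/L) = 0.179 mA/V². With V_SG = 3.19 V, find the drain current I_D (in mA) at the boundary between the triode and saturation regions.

At the boundary V_SD = V_ov = V_SG − |V_tp| = 3.19 − 0.624 = 2.57 V.
I_D = ½ k_p V_ov² = 0.5 × 0.179 × 2.57² = 0.589 mA.

I_D = 0.589 mA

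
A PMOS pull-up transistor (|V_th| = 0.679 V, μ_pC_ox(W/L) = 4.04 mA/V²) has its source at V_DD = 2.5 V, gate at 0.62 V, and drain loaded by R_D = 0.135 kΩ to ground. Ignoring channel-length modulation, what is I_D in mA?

V_SG = V_DD − V_G = 2.5 − 0.62 = 1.88 V, so V_ov = 1.88 − 0.679 = 1.2 V.
Assume saturation: I_D = ½ k_p V_ov² = 0.5 × 4.04 × 1.2² = 2.91 mA, giving V_SD = V_DD − I_D R_D = 2.5 − 2.91 × 0.135 = 2.11 V.
V_SD = 2.11 V ≥ V_ov = 1.2 V, confirming saturation.

I_D = 2.91 mA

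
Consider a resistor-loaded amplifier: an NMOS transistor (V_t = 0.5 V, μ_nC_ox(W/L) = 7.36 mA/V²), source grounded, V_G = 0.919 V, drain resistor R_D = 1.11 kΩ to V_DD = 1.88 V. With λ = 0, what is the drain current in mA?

V_GS = V_G = 0.919 V, so V_ov = 0.919 − 0.5 = 0.419 V.
Assume saturation: I_D = ½ k_n V_ov² = 0.5 × 7.36 × 0.419² = 0.646 mA, giving V_DS = V_DD − I_D R_D = 1.88 − 0.646 × 1.11 = 1.16 V.
V_DS = 1.16 V ≥ V_ov = 0.419 V, confirming saturation.

I_D = 0.646 mA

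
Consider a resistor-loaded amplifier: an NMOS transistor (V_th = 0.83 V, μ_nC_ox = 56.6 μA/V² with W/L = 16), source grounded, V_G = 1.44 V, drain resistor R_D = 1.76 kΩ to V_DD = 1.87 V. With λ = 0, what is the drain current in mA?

I_D = 0.168 mA

V_GS = V_G = 1.44 V, so V_ov = 1.44 − 0.83 = 0.61 V.
k_n = μ_nC_ox · (W/L) = 0.9056 mA/V².
Assume saturation: I_D = ½ k_n V_ov² = 0.5 × 0.9056 × 0.61² = 0.168 mA, giving V_DS = V_DD − I_D R_D = 1.87 − 0.168 × 1.76 = 1.57 V.
V_DS = 1.57 V ≥ V_ov = 0.61 V, confirming saturation.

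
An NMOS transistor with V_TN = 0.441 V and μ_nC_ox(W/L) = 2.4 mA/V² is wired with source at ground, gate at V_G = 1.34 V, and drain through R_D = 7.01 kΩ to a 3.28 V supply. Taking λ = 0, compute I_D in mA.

V_GS = V_G = 1.34 V, so V_ov = 1.34 − 0.441 = 0.899 V.
Assume saturation: I_D = ½ k_n V_ov² = 0.5 × 2.4 × 0.899² = 0.97 mA, giving V_DS = V_DD − I_D R_D = 3.28 − 0.97 × 7.01 = -3.52 V.
But -3.52 V < V_ov = 0.899 V, so the device is actually in triode.
In triode I_D = k_n[V_ov V_DS − ½ V_DS²] and I_D = (V_DD − V_DS)/R_D. Equating: 8.41 V_DS² − 16.12 V_DS + 3.28 = 0, giving V_DS = 0.231 V (the root below V_ov).
I_D = (3.28 − 0.231) / 7.01 = 0.435 mA.

I_D = 0.435 mA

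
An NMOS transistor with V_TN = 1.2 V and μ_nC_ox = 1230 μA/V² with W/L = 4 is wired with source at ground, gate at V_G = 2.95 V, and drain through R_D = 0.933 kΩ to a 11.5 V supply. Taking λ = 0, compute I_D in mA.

I_D = 7.53 mA

V_GS = V_G = 2.95 V, so V_ov = 2.95 − 1.2 = 1.75 V.
k_n = μ_nC_ox · (W/L) = 4.92 mA/V².
Assume saturation: I_D = ½ k_n V_ov² = 0.5 × 4.92 × 1.75² = 7.53 mA, giving V_DS = V_DD − I_D R_D = 11.5 − 7.53 × 0.933 = 4.47 V.
V_DS = 4.47 V ≥ V_ov = 1.75 V, confirming saturation.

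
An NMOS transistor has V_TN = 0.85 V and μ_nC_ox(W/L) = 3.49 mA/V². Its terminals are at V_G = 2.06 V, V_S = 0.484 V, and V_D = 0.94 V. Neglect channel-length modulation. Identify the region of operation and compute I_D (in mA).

V_GS = V_G − V_S = 2.06 − 0.484 = 1.58 V; V_DS = V_D − V_S = 0.94 − 0.484 = 0.456 V.
V_ov = V_GS − V_TN = 1.58 − 0.85 = 0.726 V.
Since V_DS = 0.456 V < V_ov = 0.726 V, the device is in the triode region.
I_D = k_n [V_ov · V_DS − ½ V_DS²] = 3.49 × [0.726 × 0.456 − 0.5 × 0.456²] = 0.793 mA.

Triode; I_D = 0.793 mA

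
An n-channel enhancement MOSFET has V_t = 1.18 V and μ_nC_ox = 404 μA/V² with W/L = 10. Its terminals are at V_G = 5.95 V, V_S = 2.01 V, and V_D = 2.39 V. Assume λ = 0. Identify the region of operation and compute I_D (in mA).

V_GS = V_G − V_S = 5.95 − 2.01 = 3.94 V; V_DS = V_D − V_S = 2.39 − 2.01 = 0.38 V.
k_n = μ_nC_ox · (W/L) = 4.04 mA/V².
V_ov = V_GS − V_t = 3.94 − 1.18 = 2.76 V.
Since V_DS = 0.38 V < V_ov = 2.76 V, the device is in the triode region.
I_D = k_n [V_ov · V_DS − ½ V_DS²] = 4.04 × [2.76 × 0.38 − 0.5 × 0.38²] = 3.95 mA.

Triode; I_D = 3.95 mA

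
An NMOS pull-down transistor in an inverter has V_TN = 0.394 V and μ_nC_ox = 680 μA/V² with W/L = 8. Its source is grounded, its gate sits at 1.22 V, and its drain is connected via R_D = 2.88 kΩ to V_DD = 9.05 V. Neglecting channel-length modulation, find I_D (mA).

I_D = 1.86 mA

V_GS = V_G = 1.22 V, so V_ov = 1.22 − 0.394 = 0.826 V.
k_n = μ_nC_ox · (W/L) = 5.44 mA/V².
Assume saturation: I_D = ½ k_n V_ov² = 0.5 × 5.44 × 0.826² = 1.86 mA, giving V_DS = V_DD − I_D R_D = 9.05 − 1.86 × 2.88 = 3.71 V.
V_DS = 3.71 V ≥ V_ov = 0.826 V, confirming saturation.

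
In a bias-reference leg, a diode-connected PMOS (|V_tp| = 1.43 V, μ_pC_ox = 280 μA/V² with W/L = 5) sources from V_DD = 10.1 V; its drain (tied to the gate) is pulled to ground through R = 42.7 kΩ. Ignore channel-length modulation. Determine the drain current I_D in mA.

I_D = 0.191 mA

With gate tied to drain, V_SG = V_SD ≥ V_SG − |V_tp|, so the device is in saturation.
k_p = μ_pC_ox · (W/L) = 1.4 mA/V².
KCL at the drain: ½ k_p (V_SG − |V_tp|)² = (V_DD − V_SG)/R.
Let x = V_SG − 1.43. Then 29.9 x² + x − 8.67 = 0, giving x = 0.522 V (positive root), so V_SG = 1.95 V.
I_D = (V_DD − V_SG)/R = (10.1 − 1.95) / 42.7 = 0.191 mA.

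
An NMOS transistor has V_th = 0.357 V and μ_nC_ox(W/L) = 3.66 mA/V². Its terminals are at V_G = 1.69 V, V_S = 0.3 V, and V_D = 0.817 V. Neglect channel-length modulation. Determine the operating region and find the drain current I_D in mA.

Triode; I_D = 1.47 mA

V_GS = V_G − V_S = 1.69 − 0.3 = 1.39 V; V_DS = V_D − V_S = 0.817 − 0.3 = 0.517 V.
V_ov = V_GS − V_th = 1.39 − 0.357 = 1.03 V.
Since V_DS = 0.517 V < V_ov = 1.03 V, the device is in the triode region.
I_D = k_n [V_ov · V_DS − ½ V_DS²] = 3.66 × [1.03 × 0.517 − 0.5 × 0.517²] = 1.47 mA.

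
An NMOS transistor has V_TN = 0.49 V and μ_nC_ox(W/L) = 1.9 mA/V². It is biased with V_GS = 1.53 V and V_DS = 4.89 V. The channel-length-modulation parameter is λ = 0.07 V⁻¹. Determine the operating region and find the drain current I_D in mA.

V_ov = V_GS − V_TN = 1.53 − 0.49 = 1.04 V.
Since V_DS = 4.89 V ≥ V_ov = 1.04 V, the device is in saturation.
I_D = ½ k_n V_ov² (1 + λ V_DS) = 0.5 × 1.9 × 1.04² × (1 + 0.07 × 4.89) = 1.38 mA.

Saturation; I_D = 1.38 mA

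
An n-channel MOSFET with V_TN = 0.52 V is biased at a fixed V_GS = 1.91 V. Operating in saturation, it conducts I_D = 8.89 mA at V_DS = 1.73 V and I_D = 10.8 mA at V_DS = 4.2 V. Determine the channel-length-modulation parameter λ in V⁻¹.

λ = 0.102 V⁻¹

With V_GS fixed, I_D ∝ (1 + λ V_DS) in saturation, so I_D2/I_D1 = (1 + λ V_DS2)/(1 + λ V_DS1).
10.8/8.89 = 1.215 = (1 + 4.2 λ)/(1 + 1.73 λ).
Solving: λ (I_D1 V_DS2 − I_D2 V_DS1) = I_D2 − I_D1, so λ = (10.8 − 8.89) / (8.89 × 4.2 − 10.8 × 1.73) = 1.91 / 18.7 = 0.102 V⁻¹.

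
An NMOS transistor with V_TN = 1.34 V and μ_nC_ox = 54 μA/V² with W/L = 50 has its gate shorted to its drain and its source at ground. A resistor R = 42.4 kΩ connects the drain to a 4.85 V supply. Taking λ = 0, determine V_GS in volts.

With gate tied to drain, V_GS = V_DS ≥ V_GS − V_TN, so the device is in saturation.
k_n = μ_nC_ox · (W/L) = 2.7 mA/V².
KCL at the drain: ½ k_n (V_GS − V_TN)² = (V_DD − V_GS)/R.
Let x = V_GS − 1.34. Then 57.2 x² + x − 3.51 = 0, giving x = 0.239 V (positive root), so V_GS = 1.58 V.
I_D = (V_DD − V_GS)/R = (4.85 − 1.58) / 42.4 = 0.0771 mA.

V_GS = 1.58 V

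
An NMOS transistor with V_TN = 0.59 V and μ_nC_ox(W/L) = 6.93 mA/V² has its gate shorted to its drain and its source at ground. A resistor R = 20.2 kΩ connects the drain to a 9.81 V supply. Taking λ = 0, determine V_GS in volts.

With gate tied to drain, V_GS = V_DS ≥ V_GS − V_TN, so the device is in saturation.
KCL at the drain: ½ k_n (V_GS − V_TN)² = (V_DD − V_GS)/R.
Let x = V_GS − 0.59. Then 70 x² + x − 9.22 = 0, giving x = 0.356 V (positive root), so V_GS = 0.946 V.
I_D = (V_DD − V_GS)/R = (9.81 − 0.946) / 20.2 = 0.439 mA.

V_GS = 0.946 V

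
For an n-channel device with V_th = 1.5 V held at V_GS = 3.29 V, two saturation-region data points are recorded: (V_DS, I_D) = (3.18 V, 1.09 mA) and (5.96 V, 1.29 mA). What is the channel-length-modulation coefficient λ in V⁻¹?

With V_GS fixed, I_D ∝ (1 + λ V_DS) in saturation, so I_D2/I_D1 = (1 + λ V_DS2)/(1 + λ V_DS1).
1.29/1.09 = 1.183 = (1 + 5.96 λ)/(1 + 3.18 λ).
Solving: λ (I_D1 V_DS2 − I_D2 V_DS1) = I_D2 − I_D1, so λ = (1.29 − 1.09) / (1.09 × 5.96 − 1.29 × 3.18) = 0.2 / 2.39 = 0.0835 V⁻¹.

λ = 0.0835 V⁻¹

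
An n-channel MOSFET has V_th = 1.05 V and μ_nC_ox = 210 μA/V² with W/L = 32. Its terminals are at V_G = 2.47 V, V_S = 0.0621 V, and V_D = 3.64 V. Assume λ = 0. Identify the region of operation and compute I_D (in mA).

V_GS = V_G − V_S = 2.47 − 0.0621 = 2.41 V; V_DS = V_D − V_S = 3.64 − 0.0621 = 3.58 V.
k_n = μ_nC_ox · (W/L) = 6.72 mA/V².
V_ov = V_GS − V_th = 2.41 − 1.05 = 1.36 V.
Since V_DS = 3.58 V ≥ V_ov = 1.36 V, the device is in saturation.
I_D = ½ k_n V_ov² = 0.5 × 6.72 × 1.36² = 6.2 mA.

Saturation; I_D = 6.20 mA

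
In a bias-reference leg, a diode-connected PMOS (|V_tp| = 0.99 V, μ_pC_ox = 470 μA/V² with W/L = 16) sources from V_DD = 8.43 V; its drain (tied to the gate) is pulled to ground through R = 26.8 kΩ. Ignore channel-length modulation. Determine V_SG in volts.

V_SG = 1.26 V

With gate tied to drain, V_SG = V_SD ≥ V_SG − |V_tp|, so the device is in saturation.
k_p = μ_pC_ox · (W/L) = 7.52 mA/V².
KCL at the drain: ½ k_p (V_SG − |V_tp|)² = (V_DD − V_SG)/R.
Let x = V_SG − 0.99. Then 101 x² + x − 7.44 = 0, giving x = 0.267 V (positive root), so V_SG = 1.26 V.
I_D = (V_DD − V_SG)/R = (8.43 − 1.26) / 26.8 = 0.268 mA.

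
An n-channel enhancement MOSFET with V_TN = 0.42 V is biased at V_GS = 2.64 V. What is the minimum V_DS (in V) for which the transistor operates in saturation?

The boundary between triode and saturation is V_DS = V_GS − V_TN = V_ov.
V_ov = 2.64 − 0.42 = 2.22 V.

V_DS,sat = 2.22 V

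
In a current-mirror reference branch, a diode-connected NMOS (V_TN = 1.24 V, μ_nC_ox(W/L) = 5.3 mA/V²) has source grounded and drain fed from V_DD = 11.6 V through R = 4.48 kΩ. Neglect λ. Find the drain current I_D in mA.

With gate tied to drain, V_GS = V_DS ≥ V_GS − V_TN, so the device is in saturation.
KCL at the drain: ½ k_n (V_GS − V_TN)² = (V_DD − V_GS)/R.
Let x = V_GS − 1.24. Then 11.9 x² + x − 10.36 = 0, giving x = 0.893 V (positive root), so V_GS = 2.13 V.
I_D = (V_DD − V_GS)/R = (11.6 − 2.13) / 4.48 = 2.11 mA.

I_D = 2.11 mA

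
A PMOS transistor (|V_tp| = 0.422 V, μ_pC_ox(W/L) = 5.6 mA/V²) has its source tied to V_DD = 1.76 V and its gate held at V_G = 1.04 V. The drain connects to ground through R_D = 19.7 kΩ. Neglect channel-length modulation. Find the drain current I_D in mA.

V_SG = V_DD − V_G = 1.76 − 1.04 = 0.72 V, so V_ov = 0.72 − 0.422 = 0.298 V.
Assume saturation: I_D = ½ k_p V_ov² = 0.5 × 5.6 × 0.298² = 0.249 mA, giving V_SD = V_DD − I_D R_D = 1.76 − 0.249 × 19.7 = -3.14 V.
But -3.14 V < V_ov = 0.298 V, so the device is actually in triode.
In triode I_D = k_p[V_ov V_SD − ½ V_SD²] and I_D = (V_DD − V_SD)/R_D. Equating: 55.2 V_SD² − 33.88 V_SD + 1.76 = 0, giving V_SD = 0.0573 V (the root below V_ov).
I_D = (1.76 − 0.0573) / 19.7 = 0.0864 mA.

I_D = 0.0864 mA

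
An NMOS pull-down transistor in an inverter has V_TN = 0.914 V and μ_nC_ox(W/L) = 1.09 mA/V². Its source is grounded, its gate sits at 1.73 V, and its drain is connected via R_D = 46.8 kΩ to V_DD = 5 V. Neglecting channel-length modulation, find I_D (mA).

V_GS = V_G = 1.73 V, so V_ov = 1.73 − 0.914 = 0.816 V.
Assume saturation: I_D = ½ k_n V_ov² = 0.5 × 1.09 × 0.816² = 0.363 mA, giving V_DS = V_DD − I_D R_D = 5 − 0.363 × 46.8 = -12 V.
But -12 V < V_ov = 0.816 V, so the device is actually in triode.
In triode I_D = k_n[V_ov V_DS − ½ V_DS²] and I_D = (V_DD − V_DS)/R_D. Equating: 25.5 V_DS² − 42.63 V_DS + 5 = 0, giving V_DS = 0.127 V (the root below V_ov).
I_D = (5 − 0.127) / 46.8 = 0.104 mA.

I_D = 0.104 mA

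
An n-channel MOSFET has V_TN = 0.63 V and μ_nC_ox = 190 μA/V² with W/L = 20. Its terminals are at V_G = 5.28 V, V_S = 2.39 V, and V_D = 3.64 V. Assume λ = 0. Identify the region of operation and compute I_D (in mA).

Triode; I_D = 7.77 mA

V_GS = V_G − V_S = 5.28 − 2.39 = 2.89 V; V_DS = V_D − V_S = 3.64 − 2.39 = 1.25 V.
k_n = μ_nC_ox · (W/L) = 3.8 mA/V².
V_ov = V_GS − V_TN = 2.89 − 0.63 = 2.26 V.
Since V_DS = 1.25 V < V_ov = 2.26 V, the device is in the triode region.
I_D = k_n [V_ov · V_DS − ½ V_DS²] = 3.8 × [2.26 × 1.25 − 0.5 × 1.25²] = 7.77 mA.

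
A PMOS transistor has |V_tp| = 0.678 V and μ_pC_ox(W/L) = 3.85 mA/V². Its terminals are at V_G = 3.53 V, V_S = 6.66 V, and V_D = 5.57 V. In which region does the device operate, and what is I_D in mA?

Triode; I_D = 8.00 mA

V_SG = V_S − V_G = 6.66 − 3.53 = 3.13 V; V_SD = V_S − V_D = 6.66 − 5.57 = 1.09 V.
V_ov = V_SG − |V_tp| = 3.13 − 0.678 = 2.45 V.
Since V_SD = 1.09 V < V_ov = 2.45 V, the device is in the triode region.
I_D = k_p [V_ov · V_SD − ½ V_SD²] = 3.85 × [2.45 × 1.09 − 0.5 × 1.09²] = 8 mA.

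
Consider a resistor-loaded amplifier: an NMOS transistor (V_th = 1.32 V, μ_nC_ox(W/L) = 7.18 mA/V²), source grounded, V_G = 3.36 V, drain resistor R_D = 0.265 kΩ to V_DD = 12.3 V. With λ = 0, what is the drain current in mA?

V_GS = V_G = 3.36 V, so V_ov = 3.36 − 1.32 = 2.04 V.
Assume saturation: I_D = ½ k_n V_ov² = 0.5 × 7.18 × 2.04² = 14.9 mA, giving V_DS = V_DD − I_D R_D = 12.3 − 14.9 × 0.265 = 8.34 V.
V_DS = 8.34 V ≥ V_ov = 2.04 V, confirming saturation.

I_D = 14.9 mA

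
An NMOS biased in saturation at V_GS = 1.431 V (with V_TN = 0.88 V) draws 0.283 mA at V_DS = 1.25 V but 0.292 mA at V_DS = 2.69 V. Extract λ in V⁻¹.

λ = 0.0227 V⁻¹

With V_GS fixed, I_D ∝ (1 + λ V_DS) in saturation, so I_D2/I_D1 = (1 + λ V_DS2)/(1 + λ V_DS1).
0.292/0.283 = 1.032 = (1 + 2.69 λ)/(1 + 1.25 λ).
Solving: λ (I_D1 V_DS2 − I_D2 V_DS1) = I_D2 − I_D1, so λ = (0.292 − 0.283) / (0.283 × 2.69 − 0.292 × 1.25) = 0.009 / 0.396 = 0.0227 V⁻¹.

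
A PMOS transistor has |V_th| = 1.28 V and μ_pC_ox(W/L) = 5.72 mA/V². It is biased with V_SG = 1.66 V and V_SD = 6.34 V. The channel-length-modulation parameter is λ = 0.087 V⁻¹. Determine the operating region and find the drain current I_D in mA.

Saturation; I_D = 0.641 mA

V_ov = V_SG − |V_th| = 1.66 − 1.28 = 0.38 V.
Since V_SD = 6.34 V ≥ V_ov = 0.38 V, the device is in saturation.
I_D = ½ k_p V_ov² (1 + λ V_SD) = 0.5 × 5.72 × 0.38² × (1 + 0.087 × 6.34) = 0.641 mA.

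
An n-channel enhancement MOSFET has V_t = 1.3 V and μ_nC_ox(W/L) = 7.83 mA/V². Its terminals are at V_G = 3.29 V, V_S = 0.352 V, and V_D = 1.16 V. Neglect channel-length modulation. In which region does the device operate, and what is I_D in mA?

Triode; I_D = 7.81 mA

V_GS = V_G − V_S = 3.29 − 0.352 = 2.94 V; V_DS = V_D − V_S = 1.16 − 0.352 = 0.808 V.
V_ov = V_GS − V_t = 2.94 − 1.3 = 1.64 V.
Since V_DS = 0.808 V < V_ov = 1.64 V, the device is in the triode region.
I_D = k_n [V_ov · V_DS − ½ V_DS²] = 7.83 × [1.64 × 0.808 − 0.5 × 0.808²] = 7.81 mA.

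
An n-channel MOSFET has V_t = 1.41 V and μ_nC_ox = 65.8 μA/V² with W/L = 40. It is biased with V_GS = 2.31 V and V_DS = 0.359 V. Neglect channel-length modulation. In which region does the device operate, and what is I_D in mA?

Triode; I_D = 0.681 mA

k_n = μ_nC_ox · (W/L) = 2.632 mA/V².
V_ov = V_GS − V_t = 2.31 − 1.41 = 0.9 V.
Since V_DS = 0.359 V < V_ov = 0.9 V, the device is in the triode region.
I_D = k_n [V_ov · V_DS − ½ V_DS²] = 2.632 × [0.9 × 0.359 − 0.5 × 0.359²] = 0.681 mA.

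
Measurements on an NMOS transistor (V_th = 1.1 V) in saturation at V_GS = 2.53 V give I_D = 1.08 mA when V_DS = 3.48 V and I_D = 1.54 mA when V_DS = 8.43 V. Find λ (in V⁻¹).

λ = 0.123 V⁻¹

With V_GS fixed, I_D ∝ (1 + λ V_DS) in saturation, so I_D2/I_D1 = (1 + λ V_DS2)/(1 + λ V_DS1).
1.54/1.08 = 1.426 = (1 + 8.43 λ)/(1 + 3.48 λ).
Solving: λ (I_D1 V_DS2 − I_D2 V_DS1) = I_D2 − I_D1, so λ = (1.54 − 1.08) / (1.08 × 8.43 − 1.54 × 3.48) = 0.46 / 3.75 = 0.123 V⁻¹.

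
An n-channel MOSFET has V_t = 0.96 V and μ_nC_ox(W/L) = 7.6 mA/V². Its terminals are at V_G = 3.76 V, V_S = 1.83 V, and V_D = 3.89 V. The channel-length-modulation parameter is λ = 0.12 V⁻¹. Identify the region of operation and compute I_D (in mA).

Saturation; I_D = 4.46 mA

V_GS = V_G − V_S = 3.76 − 1.83 = 1.93 V; V_DS = V_D − V_S = 3.89 − 1.83 = 2.06 V.
V_ov = V_GS − V_t = 1.93 − 0.96 = 0.97 V.
Since V_DS = 2.06 V ≥ V_ov = 0.97 V, the device is in saturation.
I_D = ½ k_n V_ov² (1 + λ V_DS) = 0.5 × 7.6 × 0.97² × (1 + 0.12 × 2.06) = 4.46 mA.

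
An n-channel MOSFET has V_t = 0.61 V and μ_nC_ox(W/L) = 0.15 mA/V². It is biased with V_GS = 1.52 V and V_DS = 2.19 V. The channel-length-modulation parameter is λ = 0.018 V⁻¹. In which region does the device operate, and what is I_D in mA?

Saturation; I_D = 0.0646 mA

V_ov = V_GS − V_t = 1.52 − 0.61 = 0.91 V.
Since V_DS = 2.19 V ≥ V_ov = 0.91 V, the device is in saturation.
I_D = ½ k_n V_ov² (1 + λ V_DS) = 0.5 × 0.15 × 0.91² × (1 + 0.018 × 2.19) = 0.0646 mA.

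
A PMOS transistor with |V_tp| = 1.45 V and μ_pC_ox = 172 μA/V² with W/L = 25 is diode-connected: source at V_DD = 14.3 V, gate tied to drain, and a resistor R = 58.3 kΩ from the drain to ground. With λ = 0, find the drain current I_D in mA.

With gate tied to drain, V_SG = V_SD ≥ V_SG − |V_tp|, so the device is in saturation.
k_p = μ_pC_ox · (W/L) = 4.3 mA/V².
KCL at the drain: ½ k_p (V_SG − |V_tp|)² = (V_DD − V_SG)/R.
Let x = V_SG − 1.45. Then 125 x² + x − 12.85 = 0, giving x = 0.316 V (positive root), so V_SG = 1.77 V.
I_D = (V_DD − V_SG)/R = (14.3 − 1.77) / 58.3 = 0.215 mA.

I_D = 0.215 mA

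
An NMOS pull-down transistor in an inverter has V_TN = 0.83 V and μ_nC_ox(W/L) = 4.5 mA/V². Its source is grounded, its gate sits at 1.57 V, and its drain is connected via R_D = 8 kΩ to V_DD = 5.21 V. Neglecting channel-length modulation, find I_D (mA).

I_D = 0.624 mA

V_GS = V_G = 1.57 V, so V_ov = 1.57 − 0.83 = 0.74 V.
Assume saturation: I_D = ½ k_n V_ov² = 0.5 × 4.5 × 0.74² = 1.23 mA, giving V_DS = V_DD − I_D R_D = 5.21 − 1.23 × 8 = -4.65 V.
But -4.65 V < V_ov = 0.74 V, so the device is actually in triode.
In triode I_D = k_n[V_ov V_DS − ½ V_DS²] and I_D = (V_DD − V_DS)/R_D. Equating: 18 V_DS² − 27.64 V_DS + 5.21 = 0, giving V_DS = 0.22 V (the root below V_ov).
I_D = (5.21 − 0.22) / 8 = 0.624 mA.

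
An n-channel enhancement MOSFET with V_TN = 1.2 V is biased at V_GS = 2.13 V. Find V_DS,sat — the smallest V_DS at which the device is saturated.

V_DS,sat = 0.930 V

The boundary between triode and saturation is V_DS = V_GS − V_TN = V_ov.
V_ov = 2.13 − 1.2 = 0.93 V.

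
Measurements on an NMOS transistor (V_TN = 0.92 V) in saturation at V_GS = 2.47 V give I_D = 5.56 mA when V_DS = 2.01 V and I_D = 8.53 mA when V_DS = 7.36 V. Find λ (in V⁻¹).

With V_GS fixed, I_D ∝ (1 + λ V_DS) in saturation, so I_D2/I_D1 = (1 + λ V_DS2)/(1 + λ V_DS1).
8.53/5.56 = 1.534 = (1 + 7.36 λ)/(1 + 2.01 λ).
Solving: λ (I_D1 V_DS2 − I_D2 V_DS1) = I_D2 − I_D1, so λ = (8.53 − 5.56) / (5.56 × 7.36 − 8.53 × 2.01) = 2.97 / 23.8 = 0.125 V⁻¹.

λ = 0.125 V⁻¹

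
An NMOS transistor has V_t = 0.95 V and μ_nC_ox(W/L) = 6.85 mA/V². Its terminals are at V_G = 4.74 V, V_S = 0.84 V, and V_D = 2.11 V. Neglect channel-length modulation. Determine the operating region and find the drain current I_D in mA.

Triode; I_D = 20.1 mA

V_GS = V_G − V_S = 4.74 − 0.84 = 3.9 V; V_DS = V_D − V_S = 2.11 − 0.84 = 1.27 V.
V_ov = V_GS − V_t = 3.9 − 0.95 = 2.95 V.
Since V_DS = 1.27 V < V_ov = 2.95 V, the device is in the triode region.
I_D = k_n [V_ov · V_DS − ½ V_DS²] = 6.85 × [2.95 × 1.27 − 0.5 × 1.27²] = 20.1 mA.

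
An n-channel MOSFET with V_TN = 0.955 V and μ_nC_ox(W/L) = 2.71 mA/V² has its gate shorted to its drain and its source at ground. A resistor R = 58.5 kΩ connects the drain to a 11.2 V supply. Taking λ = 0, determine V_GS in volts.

V_GS = 1.31 V

With gate tied to drain, V_GS = V_DS ≥ V_GS − V_TN, so the device is in saturation.
KCL at the drain: ½ k_n (V_GS − V_TN)² = (V_DD − V_GS)/R.
Let x = V_GS − 0.955. Then 79.3 x² + x − 10.24 = 0, giving x = 0.353 V (positive root), so V_GS = 1.31 V.
I_D = (V_DD − V_GS)/R = (11.2 − 1.31) / 58.5 = 0.169 mA.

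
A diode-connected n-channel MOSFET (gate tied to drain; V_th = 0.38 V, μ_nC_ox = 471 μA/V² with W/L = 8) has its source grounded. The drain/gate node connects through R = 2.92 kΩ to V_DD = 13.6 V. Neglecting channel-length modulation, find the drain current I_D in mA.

With gate tied to drain, V_GS = V_DS ≥ V_GS − V_th, so the device is in saturation.
k_n = μ_nC_ox · (W/L) = 3.768 mA/V².
KCL at the drain: ½ k_n (V_GS − V_th)² = (V_DD − V_GS)/R.
Let x = V_GS − 0.38. Then 5.5 x² + x − 13.22 = 0, giving x = 1.46 V (positive root), so V_GS = 1.84 V.
I_D = (V_DD − V_GS)/R = (13.6 − 1.84) / 2.92 = 4.03 mA.

I_D = 4.03 mA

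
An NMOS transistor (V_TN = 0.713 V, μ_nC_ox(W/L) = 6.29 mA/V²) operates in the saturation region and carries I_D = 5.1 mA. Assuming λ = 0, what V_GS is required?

In saturation I_D = ½ k_n (V_GS − V_TN)², so V_GS − V_TN = √(2 I_D / k_n) = √(2 × 5.1 / 6.29) = 1.27 V.
V_GS = 0.713 + 1.27 = 1.99 V.

V_GS = 1.99 V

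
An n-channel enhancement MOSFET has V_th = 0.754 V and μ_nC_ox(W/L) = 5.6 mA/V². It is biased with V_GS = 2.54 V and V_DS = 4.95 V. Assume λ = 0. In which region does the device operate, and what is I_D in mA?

V_ov = V_GS − V_th = 2.54 − 0.754 = 1.79 V.
Since V_DS = 4.95 V ≥ V_ov = 1.79 V, the device is in saturation.
I_D = ½ k_n V_ov² = 0.5 × 5.6 × 1.79² = 8.93 mA.

Saturation; I_D = 8.93 mA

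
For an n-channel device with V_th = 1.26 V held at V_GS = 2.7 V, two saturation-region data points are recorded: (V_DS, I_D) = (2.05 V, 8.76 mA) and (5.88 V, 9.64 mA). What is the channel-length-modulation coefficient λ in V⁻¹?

With V_GS fixed, I_D ∝ (1 + λ V_DS) in saturation, so I_D2/I_D1 = (1 + λ V_DS2)/(1 + λ V_DS1).
9.64/8.76 = 1.1 = (1 + 5.88 λ)/(1 + 2.05 λ).
Solving: λ (I_D1 V_DS2 − I_D2 V_DS1) = I_D2 − I_D1, so λ = (9.64 − 8.76) / (8.76 × 5.88 − 9.64 × 2.05) = 0.88 / 31.7 = 0.0277 V⁻¹.

λ = 0.0277 V⁻¹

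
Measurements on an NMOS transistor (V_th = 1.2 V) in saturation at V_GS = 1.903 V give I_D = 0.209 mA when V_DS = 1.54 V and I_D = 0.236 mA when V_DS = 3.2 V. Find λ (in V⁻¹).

With V_GS fixed, I_D ∝ (1 + λ V_DS) in saturation, so I_D2/I_D1 = (1 + λ V_DS2)/(1 + λ V_DS1).
0.236/0.209 = 1.129 = (1 + 3.2 λ)/(1 + 1.54 λ).
Solving: λ (I_D1 V_DS2 − I_D2 V_DS1) = I_D2 − I_D1, so λ = (0.236 − 0.209) / (0.209 × 3.2 − 0.236 × 1.54) = 0.027 / 0.305 = 0.0884 V⁻¹.

λ = 0.0884 V⁻¹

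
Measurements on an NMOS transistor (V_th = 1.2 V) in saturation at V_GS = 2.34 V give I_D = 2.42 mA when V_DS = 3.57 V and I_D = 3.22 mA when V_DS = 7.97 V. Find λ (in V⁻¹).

With V_GS fixed, I_D ∝ (1 + λ V_DS) in saturation, so I_D2/I_D1 = (1 + λ V_DS2)/(1 + λ V_DS1).
3.22/2.42 = 1.331 = (1 + 7.97 λ)/(1 + 3.57 λ).
Solving: λ (I_D1 V_DS2 − I_D2 V_DS1) = I_D2 − I_D1, so λ = (3.22 − 2.42) / (2.42 × 7.97 − 3.22 × 3.57) = 0.8 / 7.79 = 0.103 V⁻¹.

λ = 0.103 V⁻¹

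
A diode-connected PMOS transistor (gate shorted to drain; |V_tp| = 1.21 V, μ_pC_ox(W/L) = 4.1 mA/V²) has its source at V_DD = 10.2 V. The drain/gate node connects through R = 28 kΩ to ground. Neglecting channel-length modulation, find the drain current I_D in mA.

With gate tied to drain, V_SG = V_SD ≥ V_SG − |V_tp|, so the device is in saturation.
KCL at the drain: ½ k_p (V_SG − |V_tp|)² = (V_DD − V_SG)/R.
Let x = V_SG − 1.21. Then 57.4 x² + x − 8.99 = 0, giving x = 0.387 V (positive root), so V_SG = 1.6 V.
I_D = (V_DD − V_SG)/R = (10.2 − 1.6) / 28 = 0.307 mA.

I_D = 0.307 mA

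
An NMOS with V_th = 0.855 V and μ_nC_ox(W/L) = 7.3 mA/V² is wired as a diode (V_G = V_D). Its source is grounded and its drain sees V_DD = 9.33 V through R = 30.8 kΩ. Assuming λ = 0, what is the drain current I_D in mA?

With gate tied to drain, V_GS = V_DS ≥ V_GS − V_th, so the device is in saturation.
KCL at the drain: ½ k_n (V_GS − V_th)² = (V_DD − V_GS)/R.
Let x = V_GS − 0.855. Then 112 x² + x − 8.475 = 0, giving x = 0.27 V (positive root), so V_GS = 1.13 V.
I_D = (V_DD − V_GS)/R = (9.33 − 1.13) / 30.8 = 0.266 mA.

I_D = 0.266 mA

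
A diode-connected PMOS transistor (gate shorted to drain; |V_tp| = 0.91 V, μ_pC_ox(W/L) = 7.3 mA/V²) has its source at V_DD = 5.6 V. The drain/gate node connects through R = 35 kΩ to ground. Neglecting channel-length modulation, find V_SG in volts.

V_SG = 1.10 V

With gate tied to drain, V_SG = V_SD ≥ V_SG − |V_tp|, so the device is in saturation.
KCL at the drain: ½ k_p (V_SG − |V_tp|)² = (V_DD − V_SG)/R.
Let x = V_SG − 0.91. Then 128 x² + x − 4.69 = 0, giving x = 0.188 V (positive root), so V_SG = 1.1 V.
I_D = (V_DD − V_SG)/R = (5.6 − 1.1) / 35 = 0.129 mA.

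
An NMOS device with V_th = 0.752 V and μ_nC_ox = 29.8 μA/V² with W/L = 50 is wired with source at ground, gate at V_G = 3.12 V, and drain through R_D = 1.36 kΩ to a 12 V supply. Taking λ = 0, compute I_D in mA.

V_GS = V_G = 3.12 V, so V_ov = 3.12 − 0.752 = 2.37 V.
k_n = μ_nC_ox · (W/L) = 1.49 mA/V².
Assume saturation: I_D = ½ k_n V_ov² = 0.5 × 1.49 × 2.37² = 4.18 mA, giving V_DS = V_DD − I_D R_D = 12 − 4.18 × 1.36 = 6.32 V.
V_DS = 6.32 V ≥ V_ov = 2.37 V, confirming saturation.

I_D = 4.18 mA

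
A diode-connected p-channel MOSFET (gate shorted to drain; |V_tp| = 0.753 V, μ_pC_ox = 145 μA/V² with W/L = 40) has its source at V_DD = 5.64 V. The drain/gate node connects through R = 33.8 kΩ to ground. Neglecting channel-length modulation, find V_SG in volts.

V_SG = 0.971 V

With gate tied to drain, V_SG = V_SD ≥ V_SG − |V_tp|, so the device is in saturation.
k_p = μ_pC_ox · (W/L) = 5.8 mA/V².
KCL at the drain: ½ k_p (V_SG − |V_tp|)² = (V_DD − V_SG)/R.
Let x = V_SG − 0.753. Then 98 x² + x − 4.887 = 0, giving x = 0.218 V (positive root), so V_SG = 0.971 V.
I_D = (V_DD − V_SG)/R = (5.64 − 0.971) / 33.8 = 0.138 mA.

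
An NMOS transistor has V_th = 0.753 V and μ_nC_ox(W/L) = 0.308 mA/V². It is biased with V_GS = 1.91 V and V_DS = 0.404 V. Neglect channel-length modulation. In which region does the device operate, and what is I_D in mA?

Triode; I_D = 0.119 mA

V_ov = V_GS − V_th = 1.91 − 0.753 = 1.16 V.
Since V_DS = 0.404 V < V_ov = 1.16 V, the device is in the triode region.
I_D = k_n [V_ov · V_DS − ½ V_DS²] = 0.308 × [1.16 × 0.404 − 0.5 × 0.404²] = 0.119 mA.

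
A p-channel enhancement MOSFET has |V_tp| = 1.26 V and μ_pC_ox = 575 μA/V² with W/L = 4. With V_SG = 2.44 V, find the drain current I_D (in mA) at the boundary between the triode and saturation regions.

I_D = 1.60 mA

At the boundary V_SD = V_ov = V_SG − |V_tp| = 2.44 − 1.26 = 1.18 V.
k_p = μ_pC_ox · (W/L) = 2.3 mA/V².
I_D = ½ k_p V_ov² = 0.5 × 2.3 × 1.18² = 1.6 mA.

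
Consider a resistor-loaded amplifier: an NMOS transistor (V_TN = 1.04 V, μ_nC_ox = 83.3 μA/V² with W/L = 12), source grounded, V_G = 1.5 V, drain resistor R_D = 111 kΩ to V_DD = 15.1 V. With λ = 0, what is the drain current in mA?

V_GS = V_G = 1.5 V, so V_ov = 1.5 − 1.04 = 0.46 V.
k_n = μ_nC_ox · (W/L) = 0.9996 mA/V².
Assume saturation: I_D = ½ k_n V_ov² = 0.5 × 0.9996 × 0.46² = 0.106 mA, giving V_DS = V_DD − I_D R_D = 15.1 − 0.106 × 111 = 3.36 V.
V_DS = 3.36 V ≥ V_ov = 0.46 V, confirming saturation.

I_D = 0.106 mA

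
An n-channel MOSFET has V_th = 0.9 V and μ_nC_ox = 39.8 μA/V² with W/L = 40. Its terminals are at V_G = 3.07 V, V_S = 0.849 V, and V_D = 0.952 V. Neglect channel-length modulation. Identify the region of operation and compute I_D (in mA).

Triode; I_D = 0.208 mA

V_GS = V_G − V_S = 3.07 − 0.849 = 2.22 V; V_DS = V_D − V_S = 0.952 − 0.849 = 0.103 V.
k_n = μ_nC_ox · (W/L) = 1.592 mA/V².
V_ov = V_GS − V_th = 2.22 − 0.9 = 1.32 V.
Since V_DS = 0.103 V < V_ov = 1.32 V, the device is in the triode region.
I_D = k_n [V_ov · V_DS − ½ V_DS²] = 1.592 × [1.32 × 0.103 − 0.5 × 0.103²] = 0.208 mA.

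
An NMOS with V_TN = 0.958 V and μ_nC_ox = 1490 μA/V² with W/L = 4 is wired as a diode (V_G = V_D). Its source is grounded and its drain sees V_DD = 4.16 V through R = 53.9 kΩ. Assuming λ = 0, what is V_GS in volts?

With gate tied to drain, V_GS = V_DS ≥ V_GS − V_TN, so the device is in saturation.
k_n = μ_nC_ox · (W/L) = 5.96 mA/V².
KCL at the drain: ½ k_n (V_GS − V_TN)² = (V_DD − V_GS)/R.
Let x = V_GS − 0.958. Then 161 x² + x − 3.202 = 0, giving x = 0.138 V (positive root), so V_GS = 1.1 V.
I_D = (V_DD − V_GS)/R = (4.16 − 1.1) / 53.9 = 0.0568 mA.

V_GS = 1.10 V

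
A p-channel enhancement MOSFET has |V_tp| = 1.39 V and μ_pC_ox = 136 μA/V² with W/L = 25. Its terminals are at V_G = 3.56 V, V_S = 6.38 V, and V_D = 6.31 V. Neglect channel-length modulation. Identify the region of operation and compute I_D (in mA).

Triode; I_D = 0.332 mA

V_SG = V_S − V_G = 6.38 − 3.56 = 2.82 V; V_SD = V_S − V_D = 6.38 − 6.31 = 0.07 V.
k_p = μ_pC_ox · (W/L) = 3.4 mA/V².
V_ov = V_SG − |V_tp| = 2.82 − 1.39 = 1.43 V.
Since V_SD = 0.07 V < V_ov = 1.43 V, the device is in the triode region.
I_D = k_p [V_ov · V_SD − ½ V_SD²] = 3.4 × [1.43 × 0.07 − 0.5 × 0.07²] = 0.332 mA.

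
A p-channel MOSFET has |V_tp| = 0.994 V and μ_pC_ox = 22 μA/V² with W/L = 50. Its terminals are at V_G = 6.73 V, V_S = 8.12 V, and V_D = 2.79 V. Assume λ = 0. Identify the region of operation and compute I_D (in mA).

Saturation; I_D = 0.0862 mA

V_SG = V_S − V_G = 8.12 − 6.73 = 1.39 V; V_SD = V_S − V_D = 8.12 − 2.79 = 5.33 V.
k_p = μ_pC_ox · (W/L) = 1.1 mA/V².
V_ov = V_SG − |V_tp| = 1.39 − 0.994 = 0.396 V.
Since V_SD = 5.33 V ≥ V_ov = 0.396 V, the device is in saturation.
I_D = ½ k_p V_ov² = 0.5 × 1.1 × 0.396² = 0.0862 mA.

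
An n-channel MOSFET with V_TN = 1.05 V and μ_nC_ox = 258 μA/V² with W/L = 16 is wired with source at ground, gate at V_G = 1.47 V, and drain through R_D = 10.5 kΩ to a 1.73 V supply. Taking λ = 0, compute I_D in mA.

V_GS = V_G = 1.47 V, so V_ov = 1.47 − 1.05 = 0.42 V.
k_n = μ_nC_ox · (W/L) = 4.128 mA/V².
Assume saturation: I_D = ½ k_n V_ov² = 0.5 × 4.128 × 0.42² = 0.364 mA, giving V_DS = V_DD − I_D R_D = 1.73 − 0.364 × 10.5 = -2.09 V.
But -2.09 V < V_ov = 0.42 V, so the device is actually in triode.
In triode I_D = k_n[V_ov V_DS − ½ V_DS²] and I_D = (V_DD − V_DS)/R_D. Equating: 21.7 V_DS² − 19.2 V_DS + 1.73 = 0, giving V_DS = 0.102 V (the root below V_ov).
I_D = (1.73 − 0.102) / 10.5 = 0.155 mA.

I_D = 0.155 mA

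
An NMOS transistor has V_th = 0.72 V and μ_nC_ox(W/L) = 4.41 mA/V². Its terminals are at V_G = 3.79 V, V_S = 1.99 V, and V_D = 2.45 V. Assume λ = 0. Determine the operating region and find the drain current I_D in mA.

Triode; I_D = 1.72 mA

V_GS = V_G − V_S = 3.79 − 1.99 = 1.8 V; V_DS = V_D − V_S = 2.45 − 1.99 = 0.46 V.
V_ov = V_GS − V_th = 1.8 − 0.72 = 1.08 V.
Since V_DS = 0.46 V < V_ov = 1.08 V, the device is in the triode region.
I_D = k_n [V_ov · V_DS − ½ V_DS²] = 4.41 × [1.08 × 0.46 − 0.5 × 0.46²] = 1.72 mA.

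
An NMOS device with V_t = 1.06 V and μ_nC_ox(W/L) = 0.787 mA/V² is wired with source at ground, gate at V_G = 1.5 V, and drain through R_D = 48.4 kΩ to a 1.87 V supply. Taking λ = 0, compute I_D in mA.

V_GS = V_G = 1.5 V, so V_ov = 1.5 − 1.06 = 0.44 V.
Assume saturation: I_D = ½ k_n V_ov² = 0.5 × 0.787 × 0.44² = 0.0762 mA, giving V_DS = V_DD − I_D R_D = 1.87 − 0.0762 × 48.4 = -1.82 V.
But -1.82 V < V_ov = 0.44 V, so the device is actually in triode.
In triode I_D = k_n[V_ov V_DS − ½ V_DS²] and I_D = (V_DD − V_DS)/R_D. Equating: 19 V_DS² − 17.76 V_DS + 1.87 = 0, giving V_DS = 0.121 V (the root below V_ov).
I_D = (1.87 − 0.121) / 48.4 = 0.0361 mA.

I_D = 0.0361 mA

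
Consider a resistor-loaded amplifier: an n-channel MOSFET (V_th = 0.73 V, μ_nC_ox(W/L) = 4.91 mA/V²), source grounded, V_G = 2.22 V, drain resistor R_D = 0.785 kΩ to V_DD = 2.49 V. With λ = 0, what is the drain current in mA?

I_D = 2.64 mA

V_GS = V_G = 2.22 V, so V_ov = 2.22 − 0.73 = 1.49 V.
Assume saturation: I_D = ½ k_n V_ov² = 0.5 × 4.91 × 1.49² = 5.45 mA, giving V_DS = V_DD − I_D R_D = 2.49 − 5.45 × 0.785 = -1.79 V.
But -1.79 V < V_ov = 1.49 V, so the device is actually in triode.
In triode I_D = k_n[V_ov V_DS − ½ V_DS²] and I_D = (V_DD − V_DS)/R_D. Equating: 1.93 V_DS² − 6.743 V_DS + 2.49 = 0, giving V_DS = 0.42 V (the root below V_ov).
I_D = (2.49 − 0.42) / 0.785 = 2.64 mA.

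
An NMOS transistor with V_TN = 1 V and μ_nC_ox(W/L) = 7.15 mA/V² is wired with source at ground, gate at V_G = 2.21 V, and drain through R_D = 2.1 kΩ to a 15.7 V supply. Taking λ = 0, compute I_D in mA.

I_D = 5.23 mA

V_GS = V_G = 2.21 V, so V_ov = 2.21 − 1 = 1.21 V.
Assume saturation: I_D = ½ k_n V_ov² = 0.5 × 7.15 × 1.21² = 5.23 mA, giving V_DS = V_DD − I_D R_D = 15.7 − 5.23 × 2.1 = 4.71 V.
V_DS = 4.71 V ≥ V_ov = 1.21 V, confirming saturation.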